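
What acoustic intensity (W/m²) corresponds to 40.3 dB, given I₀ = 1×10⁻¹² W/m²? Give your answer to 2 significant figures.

1.1e-08 W/m²

L = 10·log₁₀(I/I₀) ⇒ I = I₀·10^(L/10) = 10⁻¹² × 10^4.03.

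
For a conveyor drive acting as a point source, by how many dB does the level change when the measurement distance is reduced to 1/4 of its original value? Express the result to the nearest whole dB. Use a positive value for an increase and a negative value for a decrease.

A point source loses 6 dB per doubling of distance; generally ΔL = −20·log₁₀(r₂/r₁).
ΔL = −20·log₁₀(0.25) = +12.04 dB.

+12 dB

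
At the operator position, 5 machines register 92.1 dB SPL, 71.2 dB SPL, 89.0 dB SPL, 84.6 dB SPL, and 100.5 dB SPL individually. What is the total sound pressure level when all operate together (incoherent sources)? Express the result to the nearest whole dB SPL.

For uncorrelated sources the intensities add, so convert each level to linear form, sum, and take 10·log₁₀ of the total.
Σ 10^(L/10) = 10^(92.1/10) + 10^(71.2/10) + 10^(89.0/10) + 10^(84.6/10) + 10^(100.5/10) = 1.394e+10.
L_total = 10·log₁₀(1.394e+10) = 101.44 dB SPL.

101 dB SPL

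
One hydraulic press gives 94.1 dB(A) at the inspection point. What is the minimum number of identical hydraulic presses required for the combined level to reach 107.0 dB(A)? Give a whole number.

N identical sources give L₁ + 10·log₁₀ N, so require 10·log₁₀ N ≥ 107.0 − 94.1 = 12.9 dB.
N ≥ 10^(12.9/10) = 19.498, so N = 20.

20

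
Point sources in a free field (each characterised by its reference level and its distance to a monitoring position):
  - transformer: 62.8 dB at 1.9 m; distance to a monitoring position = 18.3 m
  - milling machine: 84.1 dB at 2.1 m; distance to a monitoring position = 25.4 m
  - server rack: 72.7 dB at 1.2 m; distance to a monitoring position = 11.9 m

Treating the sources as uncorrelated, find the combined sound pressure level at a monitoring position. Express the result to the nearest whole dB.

63 dB

Apply inverse-square spreading to bring every level to the receiver, then sum 10^(L/10).
transformer: 62.8 − 20·log₁₀(18.3/1.9) = 62.8 − 19.67 = 43.13 dB.
milling machine: 84.1 − 20·log₁₀(25.4/2.1) = 84.1 − 21.65 = 62.45 dB.
server rack: 72.7 − 20·log₁₀(11.9/1.2) = 72.7 − 19.93 = 52.77 dB.
Σ 10^(L/10) = 1.967e+06 → L_total = 10·log₁₀(1.967e+06) = 62.94 dB.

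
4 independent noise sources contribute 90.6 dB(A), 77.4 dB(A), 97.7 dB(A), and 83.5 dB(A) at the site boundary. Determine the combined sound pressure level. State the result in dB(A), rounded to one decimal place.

98.6 dB(A)

For uncorrelated sources the intensities add, so convert each level to linear form, sum, and take 10·log₁₀ of the total.
Σ 10^(L/10) = 10^(90.6/10) + 10^(77.4/10) + 10^(97.7/10) + 10^(83.5/10) = 7.315e+09.
L_total = 10·log₁₀(7.315e+09) = 98.64 dB(A).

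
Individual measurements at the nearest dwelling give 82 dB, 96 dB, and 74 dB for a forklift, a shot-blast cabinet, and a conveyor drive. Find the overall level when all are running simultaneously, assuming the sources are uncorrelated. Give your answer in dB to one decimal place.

For uncorrelated sources the intensities add, so convert each level to linear form, sum, and take 10·log₁₀ of the total.
Σ 10^(L/10) = 10^(82/10) + 10^(96/10) + 10^(74/10) = 4.165e+09.
L_total = 10·log₁₀(4.165e+09) = 96.20 dB.

96.2 dB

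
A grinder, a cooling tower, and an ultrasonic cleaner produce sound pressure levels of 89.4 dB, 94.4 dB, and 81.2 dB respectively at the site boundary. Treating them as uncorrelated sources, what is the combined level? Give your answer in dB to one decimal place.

95.7 dB

Incoherent sources combine by intensity addition: L_total = 10·log₁₀(Σ 10^(L_i/10)).
Σ 10^(L/10) = 10^(89.4/10) + 10^(94.4/10) + 10^(81.2/10) = 3.757e+09.
L_total = 10·log₁₀(3.757e+09) = 95.75 dB.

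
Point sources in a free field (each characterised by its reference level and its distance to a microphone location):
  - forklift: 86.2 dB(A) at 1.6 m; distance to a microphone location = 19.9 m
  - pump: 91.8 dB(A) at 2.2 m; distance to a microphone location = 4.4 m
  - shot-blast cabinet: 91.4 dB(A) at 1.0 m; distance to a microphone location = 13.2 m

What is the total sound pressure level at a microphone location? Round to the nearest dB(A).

86 dB(A)

Propagate each source to the receiver with L = L_ref − 20·log₁₀(r/r_ref), then add intensities.
forklift: 86.2 − 20·log₁₀(19.9/1.6) = 86.2 − 21.89 = 64.31 dB(A).
pump: 91.8 − 20·log₁₀(4.4/2.2) = 91.8 − 6.02 = 85.78 dB(A).
shot-blast cabinet: 91.4 − 20·log₁₀(13.2/1.0) = 91.4 − 22.41 = 68.99 dB(A).
Σ 10^(L/10) = 3.890e+08 → L_total = 10·log₁₀(3.890e+08) = 85.90 dB(A).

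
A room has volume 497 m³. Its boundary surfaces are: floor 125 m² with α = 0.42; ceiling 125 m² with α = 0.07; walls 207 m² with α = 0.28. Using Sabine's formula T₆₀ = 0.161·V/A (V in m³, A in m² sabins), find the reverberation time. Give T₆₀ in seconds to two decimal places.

A = Σ Sᵢαᵢ = 125·0.42 + 125·0.07 + 207·0.28 = 119.21 m².
T₆₀ = 0.161 × 497 / 119.21 = 0.671 s.

0.67 s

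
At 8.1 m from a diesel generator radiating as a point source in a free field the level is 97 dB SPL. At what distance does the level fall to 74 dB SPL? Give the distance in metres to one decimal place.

The 23.0 dB drop corresponds to a distance ratio of 10^(23.0/20) for a point source.
r₂ = 8.1·10^((97−74)/20) = 8.1·10^(23.0/20) = 114.42 m.

114.4 m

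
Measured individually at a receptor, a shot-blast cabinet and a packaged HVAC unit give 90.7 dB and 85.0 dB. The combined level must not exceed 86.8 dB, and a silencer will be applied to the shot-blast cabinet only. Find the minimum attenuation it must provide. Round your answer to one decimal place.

Fixed contribution from the other source: Σ 10^(L/10) = 10^(85.0/10) = 3.162e+08 (85.00 dB).
To meet 86.8 dB overall, the treated shot-blast cabinet may contribute at most 10^(86.8/10) − 3.162e+08 = 1.624e+08, i.e. 82.11 dB.
So the shot-blast cabinet must be reduced from 90.7 to 82.11 dB: IL = 8.59 dB.

8.6 dB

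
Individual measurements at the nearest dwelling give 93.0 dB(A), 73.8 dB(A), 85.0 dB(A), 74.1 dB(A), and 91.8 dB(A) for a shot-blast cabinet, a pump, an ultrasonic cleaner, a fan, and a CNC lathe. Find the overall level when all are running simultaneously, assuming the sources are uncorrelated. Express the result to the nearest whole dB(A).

Incoherent sources combine by intensity addition: L_total = 10·log₁₀(Σ 10^(L_i/10)).
Σ 10^(L/10) = 10^(93.0/10) + 10^(73.8/10) + 10^(85.0/10) + 10^(74.1/10) + 10^(91.8/10) = 3.875e+09.
L_total = 10·log₁₀(3.875e+09) = 95.88 dB(A).

96 dB(A)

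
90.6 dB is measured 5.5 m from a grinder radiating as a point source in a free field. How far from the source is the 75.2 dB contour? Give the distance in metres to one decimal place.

32.4 m

Point-source spreading drops the level by 20·log₁₀(r₂/r₁); inverting, r₂/r₁ = 10^(ΔL/20).
r₂ = 5.5·10^((90.6−75.2)/20) = 5.5·10^(15.4/20) = 32.39 m.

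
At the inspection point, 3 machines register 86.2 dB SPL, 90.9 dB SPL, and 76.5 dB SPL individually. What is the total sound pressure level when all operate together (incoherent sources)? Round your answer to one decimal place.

92.3 dB SPL

Incoherent sources combine by intensity addition: L_total = 10·log₁₀(Σ 10^(L_i/10)).
Σ 10^(L/10) = 10^(86.2/10) + 10^(90.9/10) + 10^(76.5/10) = 1.692e+09.
L_total = 10·log₁₀(1.692e+09) = 92.28 dB SPL.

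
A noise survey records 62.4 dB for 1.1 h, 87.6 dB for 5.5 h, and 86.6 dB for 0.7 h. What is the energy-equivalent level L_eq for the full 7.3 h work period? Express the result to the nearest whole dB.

Weight each interval's intensity by its duration and average over T = 7.3 h:
Σ tᵢ·10^(Lᵢ/10) = 1.1·10^(62.4/10) + 5.5·10^(87.6/10) + 0.7·10^(86.6/10) = 3.487e+09.
L_eq = 10·log₁₀(3.487e+09/7.3) = 86.79 dB.

87 dB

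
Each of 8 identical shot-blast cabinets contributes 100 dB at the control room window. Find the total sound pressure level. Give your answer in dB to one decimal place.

With 8 equal, uncorrelated contributions the intensity is 8× that of one unit, giving a rise of 10·log₁₀ 8.
L_total = 100 + 10·log₁₀(8) = 100 + 9.031 = 109.03 dB.

109.0 dB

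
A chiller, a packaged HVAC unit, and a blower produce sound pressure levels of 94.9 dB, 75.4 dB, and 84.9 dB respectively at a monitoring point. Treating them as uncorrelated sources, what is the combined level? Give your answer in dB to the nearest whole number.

95 dB

For uncorrelated sources the intensities add, so convert each level to linear form, sum, and take 10·log₁₀ of the total.
Σ 10^(L/10) = 10^(94.9/10) + 10^(75.4/10) + 10^(84.9/10) = 3.434e+09.
L_total = 10·log₁₀(3.434e+09) = 95.36 dB.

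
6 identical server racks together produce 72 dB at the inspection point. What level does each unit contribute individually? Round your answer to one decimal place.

Dividing the total intensity by 6 lowers the level by 10·log₁₀ 6 = 7.782 dB: L₁ = 72 − 7.782.

64.2 dB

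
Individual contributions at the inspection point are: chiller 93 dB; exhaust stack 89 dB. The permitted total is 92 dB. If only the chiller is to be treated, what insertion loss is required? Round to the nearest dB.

Everything except the chiller sums to 10^(89/10) = 7.943e+08 in linear terms, 89.00 dB.
The limit corresponds to 10^(92/10) = 1.585e+09; subtracting the fixed part leaves 7.906e+08 for the chiller, i.e. 88.98 dB.
Required insertion loss = 93 − 88.98 = 4.02 dB.

4 dB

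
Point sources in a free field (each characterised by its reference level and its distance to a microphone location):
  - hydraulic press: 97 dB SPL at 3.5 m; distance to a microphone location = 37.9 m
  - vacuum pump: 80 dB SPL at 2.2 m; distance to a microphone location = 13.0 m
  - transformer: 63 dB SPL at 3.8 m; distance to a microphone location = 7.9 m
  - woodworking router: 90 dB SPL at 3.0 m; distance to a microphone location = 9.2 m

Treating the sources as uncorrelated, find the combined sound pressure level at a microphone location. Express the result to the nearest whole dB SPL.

Propagate each source to the receiver with L = L_ref − 20·log₁₀(r/r_ref), then add intensities.
hydraulic press: 97 − 20·log₁₀(37.9/3.5) = 97 − 20.69 = 76.31 dB SPL.
vacuum pump: 80 − 20·log₁₀(13.0/2.2) = 80 − 15.43 = 64.57 dB SPL.
transformer: 63 − 20·log₁₀(7.9/3.8) = 63 − 6.36 = 56.64 dB SPL.
woodworking router: 90 − 20·log₁₀(9.2/3.0) = 90 − 9.73 = 80.27 dB SPL.
Σ 10^(L/10) = 1.524e+08 → L_total = 10·log₁₀(1.524e+08) = 81.83 dB SPL.

82 dB SPL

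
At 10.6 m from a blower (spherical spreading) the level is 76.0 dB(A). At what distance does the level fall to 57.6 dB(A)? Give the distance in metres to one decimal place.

88.2 m

For a point source L₁ − L₂ = 20·log₁₀(r₂/r₁), so r₂ = r₁·10^((L₁−L₂)/20).
r₂ = 10.6·10^((76.0−57.6)/20) = 10.6·10^(18.4/20) = 88.17 m.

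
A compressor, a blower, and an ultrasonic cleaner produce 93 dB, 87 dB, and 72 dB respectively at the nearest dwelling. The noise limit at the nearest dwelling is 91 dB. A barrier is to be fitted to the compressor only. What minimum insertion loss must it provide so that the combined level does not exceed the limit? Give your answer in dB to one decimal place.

4.3 dB

Everything except the compressor sums to 10^(87/10) + 10^(72/10) = 5.170e+08 in linear terms, 87.14 dB.
The limit corresponds to 10^(91/10) = 1.259e+09; subtracting the fixed part leaves 7.419e+08 for the compressor, i.e. 88.70 dB.
Required insertion loss = 93 − 88.70 = 4.30 dB.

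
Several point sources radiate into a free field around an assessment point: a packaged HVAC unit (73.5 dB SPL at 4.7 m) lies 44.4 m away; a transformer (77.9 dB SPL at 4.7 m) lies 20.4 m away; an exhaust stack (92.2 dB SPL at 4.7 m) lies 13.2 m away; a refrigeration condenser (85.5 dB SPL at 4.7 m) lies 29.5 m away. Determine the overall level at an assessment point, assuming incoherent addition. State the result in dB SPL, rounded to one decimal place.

First find each source's level at the receiver (point-source: −20·log₁₀(r/r_ref)), then combine on an intensity basis.
packaged HVAC unit: 73.5 − 20·log₁₀(44.4/4.7) = 73.5 − 19.51 = 53.99 dB SPL.
transformer: 77.9 − 20·log₁₀(20.4/4.7) = 77.9 − 12.75 = 65.15 dB SPL.
exhaust stack: 92.2 − 20·log₁₀(13.2/4.7) = 92.2 − 8.97 = 83.23 dB SPL.
refrigeration condenser: 85.5 − 20·log₁₀(29.5/4.7) = 85.5 − 15.95 = 69.55 dB SPL.
Σ 10^(L/10) = 2.229e+08 → L_total = 10·log₁₀(2.229e+08) = 83.48 dB SPL.

83.5 dB SPL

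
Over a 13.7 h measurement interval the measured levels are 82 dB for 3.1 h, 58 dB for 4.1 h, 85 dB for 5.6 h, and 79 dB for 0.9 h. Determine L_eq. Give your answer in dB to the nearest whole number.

82 dB

L_eq = 10·log₁₀[(1/T)·Σ tᵢ·10^(Lᵢ/10)] with T = 13.7 h.
Σ tᵢ·10^(Lᵢ/10) = 3.1·10^(82/10) + 4.1·10^(58/10) + 5.6·10^(85/10) + 0.9·10^(79/10) = 2.336e+09.
L_eq = 10·log₁₀(2.336e+09/13.7) = 82.32 dB.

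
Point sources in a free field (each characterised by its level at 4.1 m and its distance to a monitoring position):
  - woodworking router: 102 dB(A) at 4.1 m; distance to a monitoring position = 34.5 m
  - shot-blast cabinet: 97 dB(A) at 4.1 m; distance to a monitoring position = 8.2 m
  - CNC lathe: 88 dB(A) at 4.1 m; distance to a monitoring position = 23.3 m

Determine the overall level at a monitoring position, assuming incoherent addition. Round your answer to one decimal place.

91.8 dB(A)

Propagate each source to the receiver with L = L_ref − 20·log₁₀(r/r_ref), then add intensities.
woodworking router: 102 − 20·log₁₀(34.5/4.1) = 102 − 18.50 = 83.50 dB(A).
shot-blast cabinet: 97 − 20·log₁₀(8.2/4.1) = 97 − 6.02 = 90.98 dB(A).
CNC lathe: 88 − 20·log₁₀(23.3/4.1) = 88 − 15.09 = 72.91 dB(A).
Σ 10^(L/10) = 1.496e+09 → L_total = 10·log₁₀(1.496e+09) = 91.75 dB(A).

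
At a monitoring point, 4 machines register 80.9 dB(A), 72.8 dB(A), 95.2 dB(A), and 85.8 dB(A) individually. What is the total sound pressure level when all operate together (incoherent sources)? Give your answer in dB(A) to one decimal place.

For uncorrelated sources the intensities add, so convert each level to linear form, sum, and take 10·log₁₀ of the total.
Σ 10^(L/10) = 10^(80.9/10) + 10^(72.8/10) + 10^(95.2/10) + 10^(85.8/10) = 3.834e+09.
L_total = 10·log₁₀(3.834e+09) = 95.84 dB(A).

95.8 dB(A)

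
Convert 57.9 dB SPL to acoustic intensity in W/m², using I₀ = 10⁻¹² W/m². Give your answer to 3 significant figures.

I/I₀ = 10^(57.9/10) = 6.166e+05, so I = 6.166e+05 × 10⁻¹² W/m².

6.17e-07 W/m²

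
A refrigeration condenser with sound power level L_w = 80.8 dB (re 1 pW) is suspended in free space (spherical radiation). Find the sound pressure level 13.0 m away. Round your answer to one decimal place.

The power spreads over a sphere of area 4π·r², so L_p = L_w − 10·log₁₀(4π·r²).
4π·r² = 2124 m², 10·log₁₀ of that is 33.271 dB.
L_p = 80.8 − 33.271 = 47.53 dB.

47.5 dB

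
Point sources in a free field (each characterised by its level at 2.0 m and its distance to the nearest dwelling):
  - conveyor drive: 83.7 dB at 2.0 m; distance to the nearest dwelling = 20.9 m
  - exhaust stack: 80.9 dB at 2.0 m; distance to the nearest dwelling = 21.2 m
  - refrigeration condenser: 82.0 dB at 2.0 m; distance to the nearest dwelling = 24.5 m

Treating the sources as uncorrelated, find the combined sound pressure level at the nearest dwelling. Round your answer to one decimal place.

66.3 dB

Propagate each source to the receiver with L = L_ref − 20·log₁₀(r/r_ref), then add intensities.
conveyor drive: 83.7 − 20·log₁₀(20.9/2.0) = 83.7 − 20.38 = 63.32 dB.
exhaust stack: 80.9 − 20·log₁₀(21.2/2.0) = 80.9 − 20.51 = 60.39 dB.
refrigeration condenser: 82.0 − 20·log₁₀(24.5/2.0) = 82.0 − 21.76 = 60.24 dB.
Σ 10^(L/10) = 4.298e+06 → L_total = 10·log₁₀(4.298e+06) = 66.33 dB.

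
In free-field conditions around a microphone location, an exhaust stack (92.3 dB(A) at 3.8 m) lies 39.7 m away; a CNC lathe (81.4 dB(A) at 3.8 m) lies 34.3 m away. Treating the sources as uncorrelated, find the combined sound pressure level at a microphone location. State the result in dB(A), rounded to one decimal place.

72.4 dB(A)

First find each source's level at the receiver (point-source: −20·log₁₀(r/r_ref)), then combine on an intensity basis.
exhaust stack: 92.3 − 20·log₁₀(39.7/3.8) = 92.3 − 20.38 = 71.92 dB(A).
CNC lathe: 81.4 − 20·log₁₀(34.3/3.8) = 81.4 − 19.11 = 62.29 dB(A).
Σ 10^(L/10) = 1.725e+07 → L_total = 10·log₁₀(1.725e+07) = 72.37 dB(A).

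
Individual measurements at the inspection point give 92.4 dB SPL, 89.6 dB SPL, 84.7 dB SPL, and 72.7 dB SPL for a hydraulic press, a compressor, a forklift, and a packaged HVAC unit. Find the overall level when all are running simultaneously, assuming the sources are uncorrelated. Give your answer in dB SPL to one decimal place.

94.7 dB SPL

For uncorrelated sources the intensities add, so convert each level to linear form, sum, and take 10·log₁₀ of the total.
Σ 10^(L/10) = 10^(92.4/10) + 10^(89.6/10) + 10^(84.7/10) + 10^(72.7/10) = 2.964e+09.
L_total = 10·log₁₀(2.964e+09) = 94.72 dB SPL.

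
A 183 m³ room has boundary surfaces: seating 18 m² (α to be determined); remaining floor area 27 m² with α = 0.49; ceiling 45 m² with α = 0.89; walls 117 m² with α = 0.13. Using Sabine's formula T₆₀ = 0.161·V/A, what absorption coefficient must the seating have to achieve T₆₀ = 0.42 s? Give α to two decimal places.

From T₆₀ = 0.161·V/A, the target T₆₀ = 0.42 s needs A = 0.161·183/0.42 = 70.15 m².
Absorption from the other surfaces = 27·0.49 + 45·0.89 + 117·0.13 = 68.49 m², so the seating must supply 1.66 m² over 18 m².
α = 1.66/18 = 0.092.

0.09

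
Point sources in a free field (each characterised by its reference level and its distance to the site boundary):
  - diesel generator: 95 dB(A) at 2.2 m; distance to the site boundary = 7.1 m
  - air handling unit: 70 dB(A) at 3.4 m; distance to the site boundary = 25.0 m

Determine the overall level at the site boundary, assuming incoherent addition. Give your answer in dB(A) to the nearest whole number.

85 dB(A)

Propagate each source to the receiver with L = L_ref − 20·log₁₀(r/r_ref), then add intensities.
diesel generator: 95 − 20·log₁₀(7.1/2.2) = 95 − 10.18 = 84.82 dB(A).
air handling unit: 70 − 20·log₁₀(25.0/3.4) = 70 − 17.33 = 52.67 dB(A).
Σ 10^(L/10) = 3.038e+08 → L_total = 10·log₁₀(3.038e+08) = 84.83 dB(A).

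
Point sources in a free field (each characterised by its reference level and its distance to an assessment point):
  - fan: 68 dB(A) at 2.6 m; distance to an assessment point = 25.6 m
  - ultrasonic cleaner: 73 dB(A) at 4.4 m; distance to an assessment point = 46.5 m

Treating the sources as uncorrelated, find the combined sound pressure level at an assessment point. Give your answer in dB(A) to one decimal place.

First find each source's level at the receiver (point-source: −20·log₁₀(r/r_ref)), then combine on an intensity basis.
fan: 68 − 20·log₁₀(25.6/2.6) = 68 − 19.87 = 48.13 dB(A).
ultrasonic cleaner: 73 − 20·log₁₀(46.5/4.4) = 73 − 20.48 = 52.52 dB(A).
Σ 10^(L/10) = 2.437e+05 → L_total = 10·log₁₀(2.437e+05) = 53.87 dB(A).

53.9 dB(A)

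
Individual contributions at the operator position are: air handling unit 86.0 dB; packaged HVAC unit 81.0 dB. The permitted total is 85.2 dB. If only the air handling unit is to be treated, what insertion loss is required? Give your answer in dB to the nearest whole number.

The untreated sources together contribute 10^(81.0/10) = 1.259e+08, i.e. 81.00 dB.
To meet 85.2 dB overall, the treated air handling unit may contribute at most 10^(85.2/10) − 1.259e+08 = 2.052e+08, i.e. 83.12 dB.
Required insertion loss = 86.0 − 83.12 = 2.88 dB.

3 dB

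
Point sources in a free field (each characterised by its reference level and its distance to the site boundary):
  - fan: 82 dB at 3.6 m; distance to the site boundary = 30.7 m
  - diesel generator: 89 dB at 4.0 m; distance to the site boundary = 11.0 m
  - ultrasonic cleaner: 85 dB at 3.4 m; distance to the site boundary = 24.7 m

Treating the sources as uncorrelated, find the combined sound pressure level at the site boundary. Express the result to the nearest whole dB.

Apply inverse-square spreading to bring every level to the receiver, then sum 10^(L/10).
fan: 82 − 20·log₁₀(30.7/3.6) = 82 − 18.62 = 63.38 dB.
diesel generator: 89 − 20·log₁₀(11.0/4.0) = 89 − 8.79 = 80.21 dB.
ultrasonic cleaner: 85 − 20·log₁₀(24.7/3.4) = 85 − 17.22 = 67.78 dB.
Σ 10^(L/10) = 1.132e+08 → L_total = 10·log₁₀(1.132e+08) = 80.54 dB.

81 dB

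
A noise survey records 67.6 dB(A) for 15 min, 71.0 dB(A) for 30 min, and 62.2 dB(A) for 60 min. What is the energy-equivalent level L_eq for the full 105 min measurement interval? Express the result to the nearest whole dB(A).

The energy average is taken in the linear domain: L_eq = 10·log₁₀[(Σ tᵢ·10^(Lᵢ/10))/T], T = 105 min.
Σ tᵢ·10^(Lᵢ/10) = 15·10^(67.6/10) + 30·10^(71.0/10) + 60·10^(62.2/10) = 5.636e+08.
L_eq = 10·log₁₀(5.636e+08/105) = 67.30 dB(A).

67 dB(A)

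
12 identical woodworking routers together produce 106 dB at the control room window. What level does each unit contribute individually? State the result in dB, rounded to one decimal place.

12 equal contributions raise the level by 10·log₁₀ 12 = 10.792 dB, so each unit alone gives 106 − 10.792.

95.2 dB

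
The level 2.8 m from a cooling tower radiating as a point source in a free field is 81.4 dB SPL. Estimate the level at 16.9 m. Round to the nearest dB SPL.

66 dB SPL

Point-source attenuation: ΔL = 20·log₁₀(r₂/r₁) = 20·log₁₀(16.9/2.8) = 15.615 dB.
L₂ = 81.4 − 20·log₁₀(16.9/2.8) = 81.4 − 15.615 = 65.79 dB SPL.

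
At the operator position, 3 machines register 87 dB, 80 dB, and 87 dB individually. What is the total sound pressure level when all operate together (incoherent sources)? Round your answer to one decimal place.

90.4 dB

For uncorrelated sources the intensities add, so convert each level to linear form, sum, and take 10·log₁₀ of the total.
Σ 10^(L/10) = 10^(87/10) + 10^(80/10) + 10^(87/10) = 1.102e+09.
L_total = 10·log₁₀(1.102e+09) = 90.42 dB.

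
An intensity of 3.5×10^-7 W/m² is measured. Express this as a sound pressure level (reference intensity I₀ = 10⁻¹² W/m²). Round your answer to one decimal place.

55.4 dB

Dividing by I₀ shifts the exponent by 12: I/I₀ = 3.5×10^5.
L = 10·(0.5441 + 5) = 55.44 dB.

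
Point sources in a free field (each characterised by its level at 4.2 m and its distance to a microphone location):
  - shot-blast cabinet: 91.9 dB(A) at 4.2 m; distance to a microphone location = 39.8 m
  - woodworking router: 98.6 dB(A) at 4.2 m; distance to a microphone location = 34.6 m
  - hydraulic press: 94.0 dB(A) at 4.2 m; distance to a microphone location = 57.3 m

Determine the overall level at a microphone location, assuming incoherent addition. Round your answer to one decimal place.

81.4 dB(A)

Propagate each source to the receiver with L = L_ref − 20·log₁₀(r/r_ref), then add intensities.
shot-blast cabinet: 91.9 − 20·log₁₀(39.8/4.2) = 91.9 − 19.53 = 72.37 dB(A).
woodworking router: 98.6 − 20·log₁₀(34.6/4.2) = 98.6 − 18.32 = 80.28 dB(A).
hydraulic press: 94.0 − 20·log₁₀(57.3/4.2) = 94.0 − 22.70 = 71.30 dB(A).
Σ 10^(L/10) = 1.375e+08 → L_total = 10·log₁₀(1.375e+08) = 81.38 dB(A).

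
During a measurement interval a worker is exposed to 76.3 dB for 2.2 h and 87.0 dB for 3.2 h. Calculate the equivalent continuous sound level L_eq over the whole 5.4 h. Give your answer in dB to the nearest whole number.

85 dB

The energy average is taken in the linear domain: L_eq = 10·log₁₀[(Σ tᵢ·10^(Lᵢ/10))/T], T = 5.4 h.
Σ tᵢ·10^(Lᵢ/10) = 2.2·10^(76.3/10) + 3.2·10^(87.0/10) = 1.698e+09.
L_eq = 10·log₁₀(1.698e+09/5.4) = 84.97 dB.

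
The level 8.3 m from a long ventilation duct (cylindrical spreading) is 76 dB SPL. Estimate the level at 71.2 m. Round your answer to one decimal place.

Cylindrical spreading from a line source gives a 10·log₁₀(r₂/r₁) drop.
L₂ = 76 − 10·log₁₀(71.2/8.3) = 76 − 9.334 = 66.67 dB SPL.

66.7 dB SPL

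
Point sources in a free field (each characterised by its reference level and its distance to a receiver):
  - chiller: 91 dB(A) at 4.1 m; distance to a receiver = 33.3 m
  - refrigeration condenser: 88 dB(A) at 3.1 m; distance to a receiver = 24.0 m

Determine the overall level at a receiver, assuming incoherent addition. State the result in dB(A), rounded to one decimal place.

74.7 dB(A)

Propagate each source to the receiver with L = L_ref − 20·log₁₀(r/r_ref), then add intensities.
chiller: 91 − 20·log₁₀(33.3/4.1) = 91 − 18.19 = 72.81 dB(A).
refrigeration condenser: 88 − 20·log₁₀(24.0/3.1) = 88 − 17.78 = 70.22 dB(A).
Σ 10^(L/10) = 2.961e+07 → L_total = 10·log₁₀(2.961e+07) = 74.71 dB(A).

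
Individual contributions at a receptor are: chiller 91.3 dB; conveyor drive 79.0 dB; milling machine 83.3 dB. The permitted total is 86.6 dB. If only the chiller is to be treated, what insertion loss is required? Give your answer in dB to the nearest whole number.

Everything except the chiller sums to 10^(79.0/10) + 10^(83.3/10) = 2.932e+08 in linear terms, 84.67 dB.
To meet 86.6 dB overall, the treated chiller may contribute at most 10^(86.6/10) − 2.932e+08 = 1.639e+08, i.e. 82.14 dB.
Required insertion loss = 91.3 − 82.14 = 9.16 dB.

9 dB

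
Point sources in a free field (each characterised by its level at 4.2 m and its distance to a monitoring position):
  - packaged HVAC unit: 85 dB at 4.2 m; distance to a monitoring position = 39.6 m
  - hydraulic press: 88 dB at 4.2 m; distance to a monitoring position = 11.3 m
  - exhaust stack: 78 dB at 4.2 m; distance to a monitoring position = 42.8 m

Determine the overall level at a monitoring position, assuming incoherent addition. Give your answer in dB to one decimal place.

79.6 dB

Apply inverse-square spreading to bring every level to the receiver, then sum 10^(L/10).
packaged HVAC unit: 85 − 20·log₁₀(39.6/4.2) = 85 − 19.49 = 65.51 dB.
hydraulic press: 88 − 20·log₁₀(11.3/4.2) = 88 − 8.60 = 79.40 dB.
exhaust stack: 78 − 20·log₁₀(42.8/4.2) = 78 − 20.16 = 57.84 dB.
Σ 10^(L/10) = 9.133e+07 → L_total = 10·log₁₀(9.133e+07) = 79.61 dB.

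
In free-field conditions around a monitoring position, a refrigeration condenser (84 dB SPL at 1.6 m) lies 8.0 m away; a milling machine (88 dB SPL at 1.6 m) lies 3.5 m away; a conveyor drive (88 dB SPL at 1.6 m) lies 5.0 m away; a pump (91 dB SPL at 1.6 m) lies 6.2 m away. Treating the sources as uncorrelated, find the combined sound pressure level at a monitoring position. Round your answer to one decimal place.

84.6 dB SPL

Propagate each source to the receiver with L = L_ref − 20·log₁₀(r/r_ref), then add intensities.
refrigeration condenser: 84 − 20·log₁₀(8.0/1.6) = 84 − 13.98 = 70.02 dB SPL.
milling machine: 88 − 20·log₁₀(3.5/1.6) = 88 − 6.80 = 81.20 dB SPL.
conveyor drive: 88 − 20·log₁₀(5.0/1.6) = 88 − 9.90 = 78.10 dB SPL.
pump: 91 − 20·log₁₀(6.2/1.6) = 91 − 11.77 = 79.23 dB SPL.
Σ 10^(L/10) = 2.904e+08 → L_total = 10·log₁₀(2.904e+08) = 84.63 dB SPL.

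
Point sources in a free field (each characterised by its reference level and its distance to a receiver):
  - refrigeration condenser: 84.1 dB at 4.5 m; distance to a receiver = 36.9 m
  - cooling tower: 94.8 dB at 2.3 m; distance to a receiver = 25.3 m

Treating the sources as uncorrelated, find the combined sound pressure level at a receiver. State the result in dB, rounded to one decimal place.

74.6 dB

Apply inverse-square spreading to bring every level to the receiver, then sum 10^(L/10).
refrigeration condenser: 84.1 − 20·log₁₀(36.9/4.5) = 84.1 − 18.28 = 65.82 dB.
cooling tower: 94.8 − 20·log₁₀(25.3/2.3) = 94.8 − 20.83 = 73.97 dB.
Σ 10^(L/10) = 2.878e+07 → L_total = 10·log₁₀(2.878e+07) = 74.59 dB.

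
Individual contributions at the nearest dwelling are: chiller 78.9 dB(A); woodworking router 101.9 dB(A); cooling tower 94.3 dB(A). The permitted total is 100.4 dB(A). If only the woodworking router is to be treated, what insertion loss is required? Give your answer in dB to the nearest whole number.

3 dB

Everything except the woodworking router sums to 10^(78.9/10) + 10^(94.3/10) = 2.769e+09 in linear terms, 94.42 dB(A).
To meet 100.4 dB(A) overall, the treated woodworking router may contribute at most 10^(100.4/10) − 2.769e+09 = 8.196e+09, i.e. 99.14 dB(A).
Required insertion loss = 101.9 − 99.14 = 2.76 dB.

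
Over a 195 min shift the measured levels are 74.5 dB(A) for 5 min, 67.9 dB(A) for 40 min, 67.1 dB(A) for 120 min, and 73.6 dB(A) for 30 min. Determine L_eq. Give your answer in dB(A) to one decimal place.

Weight each interval's intensity by its duration and average over T = 195 min:
Σ tᵢ·10^(Lᵢ/10) = 5·10^(74.5/10) + 40·10^(67.9/10) + 120·10^(67.1/10) + 30·10^(73.6/10) = 1.690e+09.
L_eq = 10·log₁₀(1.690e+09/195) = 69.38 dB(A).

69.4 dB(A)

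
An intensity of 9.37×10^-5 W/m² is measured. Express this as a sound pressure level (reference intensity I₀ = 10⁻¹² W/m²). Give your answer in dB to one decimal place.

79.7 dB

Dividing by I₀ shifts the exponent by 12: I/I₀ = 9.37×10^7.
L = 10·(0.9717 + 7) = 79.72 dB.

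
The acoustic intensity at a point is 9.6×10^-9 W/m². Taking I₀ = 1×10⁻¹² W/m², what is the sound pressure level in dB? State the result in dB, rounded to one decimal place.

Dividing by I₀ shifts the exponent by 12: I/I₀ = 9.6×10^3.
L = 10·(0.9823 + 3) = 39.82 dB.

39.8 dB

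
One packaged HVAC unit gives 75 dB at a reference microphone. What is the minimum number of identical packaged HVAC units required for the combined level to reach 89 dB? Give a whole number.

26

Need L₁ + 10·log₁₀ N ≥ 89, i.e. log₁₀ N ≥ 1.40.
N ≥ 10^(14.0/10) = 25.119, so N = 26.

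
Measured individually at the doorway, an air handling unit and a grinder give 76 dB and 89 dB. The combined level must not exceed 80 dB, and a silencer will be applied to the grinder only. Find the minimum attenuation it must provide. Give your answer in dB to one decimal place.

Fixed contribution from the other source: Σ 10^(L/10) = 10^(76/10) = 3.981e+07 (76.00 dB).
To meet 80 dB overall, the treated grinder may contribute at most 10^(80/10) − 3.981e+07 = 6.019e+07, i.e. 77.80 dB.
Required insertion loss = 89 − 77.80 = 11.20 dB.

11.2 dB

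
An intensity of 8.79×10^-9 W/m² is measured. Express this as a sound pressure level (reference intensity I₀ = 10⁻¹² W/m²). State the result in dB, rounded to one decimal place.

39.4 dB

Dividing by I₀ shifts the exponent by 12: I/I₀ = 8.79×10^3.
L = 10·(0.9440 + 3) = 39.44 dB.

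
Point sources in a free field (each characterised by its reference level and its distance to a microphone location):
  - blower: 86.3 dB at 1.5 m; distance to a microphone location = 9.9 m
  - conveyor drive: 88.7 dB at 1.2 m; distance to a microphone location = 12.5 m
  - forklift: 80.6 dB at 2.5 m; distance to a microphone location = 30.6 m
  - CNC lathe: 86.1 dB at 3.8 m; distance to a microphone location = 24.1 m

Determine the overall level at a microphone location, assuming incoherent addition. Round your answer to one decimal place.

Propagate each source to the receiver with L = L_ref − 20·log₁₀(r/r_ref), then add intensities.
blower: 86.3 − 20·log₁₀(9.9/1.5) = 86.3 − 16.39 = 69.91 dB.
conveyor drive: 88.7 − 20·log₁₀(12.5/1.2) = 88.7 − 20.35 = 68.35 dB.
forklift: 80.6 − 20·log₁₀(30.6/2.5) = 80.6 − 21.76 = 58.84 dB.
CNC lathe: 86.1 − 20·log₁₀(24.1/3.8) = 86.1 − 16.04 = 70.06 dB.
Σ 10^(L/10) = 2.752e+07 → L_total = 10·log₁₀(2.752e+07) = 74.40 dB.

74.4 dB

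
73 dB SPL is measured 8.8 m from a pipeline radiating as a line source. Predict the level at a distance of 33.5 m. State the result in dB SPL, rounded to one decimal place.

For a line source, L₂ = L₁ − 10·log₁₀(r₂/r₁).
L₂ = 73 − 10·log₁₀(33.5/8.8) = 73 − 5.806 = 67.19 dB SPL.

67.2 dB SPL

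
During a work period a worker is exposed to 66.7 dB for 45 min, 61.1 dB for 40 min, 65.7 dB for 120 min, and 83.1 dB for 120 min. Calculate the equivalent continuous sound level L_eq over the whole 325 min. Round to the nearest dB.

79 dB

L_eq = 10·log₁₀[(1/T)·Σ tᵢ·10^(Lᵢ/10)] with T = 325 min.
Σ tᵢ·10^(Lᵢ/10) = 45·10^(66.7/10) + 40·10^(61.1/10) + 120·10^(65.7/10) + 120·10^(83.1/10) = 2.521e+10.
L_eq = 10·log₁₀(2.521e+10/325) = 78.90 dB.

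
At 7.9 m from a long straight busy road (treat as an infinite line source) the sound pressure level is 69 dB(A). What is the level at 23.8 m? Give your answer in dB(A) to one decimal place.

64.2 dB(A)

Line-source attenuation: ΔL = 10·log₁₀(r₂/r₁) = 10·log₁₀(23.8/7.9) = 4.789 dB.
L₂ = 69 − 10·log₁₀(23.8/7.9) = 69 − 4.789 = 64.21 dB(A).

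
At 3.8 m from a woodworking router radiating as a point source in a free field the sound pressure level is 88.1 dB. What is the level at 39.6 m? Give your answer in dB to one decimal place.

Point-source attenuation: ΔL = 20·log₁₀(r₂/r₁) = 20·log₁₀(39.6/3.8) = 20.358 dB.
L₂ = 88.1 − 20·log₁₀(39.6/3.8) = 88.1 − 20.358 = 67.74 dB.

67.7 dB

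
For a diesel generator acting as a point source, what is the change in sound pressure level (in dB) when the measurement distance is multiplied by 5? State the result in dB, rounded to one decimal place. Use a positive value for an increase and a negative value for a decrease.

-14.0 dB

Point-source spreading: ΔL = −20·log₁₀(r₂/r₁).
ΔL = −20·log₁₀(5) = -13.98 dB.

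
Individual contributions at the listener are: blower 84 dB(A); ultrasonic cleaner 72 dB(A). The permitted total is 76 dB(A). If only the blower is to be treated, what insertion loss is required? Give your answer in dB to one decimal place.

The untreated sources together contribute 10^(72/10) = 1.585e+07, i.e. 72.00 dB(A).
To meet 76 dB(A) overall, the treated blower may contribute at most 10^(76/10) − 1.585e+07 = 2.396e+07, i.e. 73.80 dB(A).
So the blower must be reduced from 84 to 73.80 dB(A): IL = 10.20 dB.

10.2 dB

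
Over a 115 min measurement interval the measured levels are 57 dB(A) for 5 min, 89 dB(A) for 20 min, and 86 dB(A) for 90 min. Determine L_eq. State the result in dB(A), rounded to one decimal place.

86.5 dB(A)

The energy average is taken in the linear domain: L_eq = 10·log₁₀[(Σ tᵢ·10^(Lᵢ/10))/T], T = 115 min.
Σ tᵢ·10^(Lᵢ/10) = 5·10^(57/10) + 20·10^(89/10) + 90·10^(86/10) = 5.172e+10.
L_eq = 10·log₁₀(5.172e+10/115) = 86.53 dB(A).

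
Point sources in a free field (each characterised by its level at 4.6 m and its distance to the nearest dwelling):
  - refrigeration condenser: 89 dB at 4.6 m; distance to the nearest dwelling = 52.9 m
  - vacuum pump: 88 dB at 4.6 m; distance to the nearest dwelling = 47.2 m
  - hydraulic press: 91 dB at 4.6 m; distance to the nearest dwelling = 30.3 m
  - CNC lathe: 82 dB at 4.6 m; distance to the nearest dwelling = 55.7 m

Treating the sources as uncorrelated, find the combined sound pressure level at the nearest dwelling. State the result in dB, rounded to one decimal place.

Apply inverse-square spreading to bring every level to the receiver, then sum 10^(L/10).
refrigeration condenser: 89 − 20·log₁₀(52.9/4.6) = 89 − 21.21 = 67.79 dB.
vacuum pump: 88 − 20·log₁₀(47.2/4.6) = 88 − 20.22 = 67.78 dB.
hydraulic press: 91 − 20·log₁₀(30.3/4.6) = 91 − 16.37 = 74.63 dB.
CNC lathe: 82 − 20·log₁₀(55.7/4.6) = 82 − 21.66 = 60.34 dB.
Σ 10^(L/10) = 4.210e+07 → L_total = 10·log₁₀(4.210e+07) = 76.24 dB.

76.2 dB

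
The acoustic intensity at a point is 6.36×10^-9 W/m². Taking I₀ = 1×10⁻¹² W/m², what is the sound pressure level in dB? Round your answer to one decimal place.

I/I₀ = 6.36×10^-9/10⁻¹² = 6.36×10^3, and L = 10·log₁₀(I/I₀).
L = 10·(0.8035 + 3) = 38.03 dB.

38.0 dB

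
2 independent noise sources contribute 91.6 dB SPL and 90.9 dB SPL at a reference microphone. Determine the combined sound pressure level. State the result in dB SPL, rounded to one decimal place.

Incoherent sources combine by intensity addition: L_total = 10·log₁₀(Σ 10^(L_i/10)).
Σ 10^(L/10) = 10^(91.6/10) + 10^(90.9/10) = 2.676e+09.
L_total = 10·log₁₀(2.676e+09) = 94.27 dB SPL.

94.3 dB SPL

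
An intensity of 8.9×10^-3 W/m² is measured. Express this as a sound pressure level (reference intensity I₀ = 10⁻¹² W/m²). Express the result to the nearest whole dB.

I/I₀ = 8.9×10^-3/10⁻¹² = 8.9×10^9, and L = 10·log₁₀(I/I₀).
L = 10·(0.9494 + 9) = 99.49 dB.

99 dB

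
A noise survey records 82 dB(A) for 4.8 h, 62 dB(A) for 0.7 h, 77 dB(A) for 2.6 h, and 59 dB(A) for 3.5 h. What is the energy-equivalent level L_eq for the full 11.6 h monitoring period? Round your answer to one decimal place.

Weight each interval's intensity by its duration and average over T = 11.6 h:
Σ tᵢ·10^(Lᵢ/10) = 4.8·10^(82/10) + 0.7·10^(62/10) + 2.6·10^(77/10) + 3.5·10^(59/10) = 8.949e+08.
L_eq = 10·log₁₀(8.949e+08/11.6) = 78.87 dB(A).

78.9 dB(A)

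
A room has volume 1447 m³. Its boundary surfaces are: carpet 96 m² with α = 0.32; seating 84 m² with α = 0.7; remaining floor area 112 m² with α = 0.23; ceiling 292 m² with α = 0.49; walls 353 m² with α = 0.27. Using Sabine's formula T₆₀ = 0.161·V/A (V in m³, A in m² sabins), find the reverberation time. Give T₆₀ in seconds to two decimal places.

A = Σ Sᵢαᵢ = 96·0.32 + 84·0.7 + 112·0.23 + 292·0.49 + 353·0.27 = 353.67 m².
T₆₀ = 0.161 × 1447 / 353.67 = 0.659 s.

0.66 s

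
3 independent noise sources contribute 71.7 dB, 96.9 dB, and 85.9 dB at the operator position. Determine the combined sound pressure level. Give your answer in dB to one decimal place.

97.2 dB

For uncorrelated sources the intensities add, so convert each level to linear form, sum, and take 10·log₁₀ of the total.
Σ 10^(L/10) = 10^(71.7/10) + 10^(96.9/10) + 10^(85.9/10) = 5.302e+09.
L_total = 10·log₁₀(5.302e+09) = 97.24 dB.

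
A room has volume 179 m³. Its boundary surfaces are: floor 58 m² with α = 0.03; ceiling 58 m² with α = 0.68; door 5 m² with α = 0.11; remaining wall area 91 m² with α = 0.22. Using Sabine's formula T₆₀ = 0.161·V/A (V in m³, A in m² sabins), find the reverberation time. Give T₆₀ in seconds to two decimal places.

A = Σ Sᵢαᵢ = 58·0.03 + 58·0.68 + 5·0.11 + 91·0.22 = 61.75 m².
T₆₀ = 0.161 × 179 / 61.75 = 0.467 s.

0.47 s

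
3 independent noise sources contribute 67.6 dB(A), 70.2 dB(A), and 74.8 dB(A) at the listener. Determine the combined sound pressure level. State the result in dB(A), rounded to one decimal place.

76.7 dB(A)

Incoherent sources combine by intensity addition: L_total = 10·log₁₀(Σ 10^(L_i/10)).
Σ 10^(L/10) = 10^(67.6/10) + 10^(70.2/10) + 10^(74.8/10) = 4.643e+07.
L_total = 10·log₁₀(4.643e+07) = 76.67 dB(A).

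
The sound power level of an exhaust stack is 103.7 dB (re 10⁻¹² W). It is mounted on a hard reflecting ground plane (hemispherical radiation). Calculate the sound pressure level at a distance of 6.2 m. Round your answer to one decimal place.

79.9 dB

L_p = L_w − 10·log₁₀(2π·r²) with r = 6.2 m.
2π·r² = 241.5 m², 10·log₁₀ of that is 23.830 dB.
L_p = 103.7 − 23.830 = 79.87 dB.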